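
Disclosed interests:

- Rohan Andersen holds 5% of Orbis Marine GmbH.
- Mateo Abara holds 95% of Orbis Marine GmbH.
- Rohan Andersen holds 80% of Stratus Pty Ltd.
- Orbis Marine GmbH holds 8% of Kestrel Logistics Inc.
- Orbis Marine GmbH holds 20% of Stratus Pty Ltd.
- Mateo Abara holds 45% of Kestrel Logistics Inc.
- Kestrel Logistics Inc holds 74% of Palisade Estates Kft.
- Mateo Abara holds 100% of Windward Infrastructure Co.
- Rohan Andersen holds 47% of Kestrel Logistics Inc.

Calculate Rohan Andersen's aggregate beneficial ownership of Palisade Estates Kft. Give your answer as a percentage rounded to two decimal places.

Rohan reaches Palisade along 2 paths.
Via Kestrel: 47% × 74% = 34.78%.
Via Orbis → Kestrel: 5% × 8% × 74% = 0.296%.
Total: 34.78% + 0.296% = 35.076%.
Rounded: 35.08%.

35.08%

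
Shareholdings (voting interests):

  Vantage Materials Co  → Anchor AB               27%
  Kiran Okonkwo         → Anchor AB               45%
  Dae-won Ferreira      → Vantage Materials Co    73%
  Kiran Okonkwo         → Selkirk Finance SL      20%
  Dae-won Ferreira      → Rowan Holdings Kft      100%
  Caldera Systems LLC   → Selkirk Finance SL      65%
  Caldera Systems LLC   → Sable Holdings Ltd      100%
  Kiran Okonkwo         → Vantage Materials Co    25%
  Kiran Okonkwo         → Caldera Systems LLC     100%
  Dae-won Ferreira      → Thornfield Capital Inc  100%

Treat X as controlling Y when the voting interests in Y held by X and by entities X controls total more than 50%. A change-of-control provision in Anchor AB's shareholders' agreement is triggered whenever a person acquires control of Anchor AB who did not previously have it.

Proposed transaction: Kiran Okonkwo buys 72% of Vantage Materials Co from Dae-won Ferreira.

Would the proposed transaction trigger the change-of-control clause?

Yes

The purchase adds only to Kiran's holdings (Dae-won's stake shrinks), so Kiran is the only person who could newly come to control Anchor.
Kiran holds 100% of Caldera, so Kiran controls Caldera.
Kiran and Caldera together hold 20% + 65% = 85% of Selkirk, so Kiran controls Selkirk.
Caldera holds 100% of Sable, so Kiran controls Sable.
In Anchor, Kiran's side holds only 45%, not > 50%.
So before the transaction, Kiran does not control Anchor.
After the purchase, Kiran's direct stake in Vantage rises to 25% + 72% = 97%, and Dae-won's stake falls to 1%.
Kiran holds 97% of Vantage, so Kiran controls Vantage.
Kiran and Vantage together hold 45% + 27% = 72% of Anchor, so Kiran controls Anchor.
Kiran did not control Anchor before and does after, so the clause is triggered.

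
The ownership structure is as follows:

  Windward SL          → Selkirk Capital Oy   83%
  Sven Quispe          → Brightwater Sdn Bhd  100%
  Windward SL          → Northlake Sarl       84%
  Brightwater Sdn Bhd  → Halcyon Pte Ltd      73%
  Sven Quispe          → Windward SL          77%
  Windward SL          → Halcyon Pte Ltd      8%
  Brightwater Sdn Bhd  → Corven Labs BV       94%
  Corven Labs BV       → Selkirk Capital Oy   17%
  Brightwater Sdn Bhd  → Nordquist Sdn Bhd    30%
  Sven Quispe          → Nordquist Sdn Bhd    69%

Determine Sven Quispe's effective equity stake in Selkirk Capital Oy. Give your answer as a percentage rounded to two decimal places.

79.89%

Sven reaches Selkirk along 2 paths.
Via Brightwater → Corven: 100% × 94% × 17% = 15.98%.
Via Windward: 77% × 83% = 63.91%.
Total: 15.98% + 63.91% = 79.89%.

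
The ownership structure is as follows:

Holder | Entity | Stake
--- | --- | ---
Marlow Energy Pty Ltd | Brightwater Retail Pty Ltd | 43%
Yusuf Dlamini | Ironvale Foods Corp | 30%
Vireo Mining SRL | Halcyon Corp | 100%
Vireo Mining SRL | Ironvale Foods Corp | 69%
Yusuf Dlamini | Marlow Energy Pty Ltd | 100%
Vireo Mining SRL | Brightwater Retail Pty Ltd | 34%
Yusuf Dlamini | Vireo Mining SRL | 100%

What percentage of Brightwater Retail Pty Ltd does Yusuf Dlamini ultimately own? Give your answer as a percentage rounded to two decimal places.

Yusuf reaches Brightwater along 2 paths.
Via Marlow: 100% × 43% = 43%.
Via Vireo: 100% × 34% = 34%.
Total: 43% + 34% = 77%.
Rounded: 77.00%.

77.00%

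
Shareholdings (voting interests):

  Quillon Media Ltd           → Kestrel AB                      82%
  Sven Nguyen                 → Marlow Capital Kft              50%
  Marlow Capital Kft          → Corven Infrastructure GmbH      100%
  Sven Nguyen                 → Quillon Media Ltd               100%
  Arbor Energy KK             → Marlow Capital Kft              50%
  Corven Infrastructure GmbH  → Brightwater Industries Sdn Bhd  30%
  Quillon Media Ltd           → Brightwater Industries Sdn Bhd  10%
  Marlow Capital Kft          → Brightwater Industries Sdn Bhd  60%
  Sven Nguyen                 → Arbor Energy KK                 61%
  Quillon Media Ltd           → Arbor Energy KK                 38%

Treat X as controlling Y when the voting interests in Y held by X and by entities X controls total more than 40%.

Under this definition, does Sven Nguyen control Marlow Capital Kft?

Yes

Sven holds 100% of Quillon, so Sven controls Quillon.
Sven and Quillon together hold 61% + 38% = 99% of Arbor, so Sven controls Arbor.
Arbor and Sven together hold 50% + 50% = 100% of Marlow, so Sven controls Marlow.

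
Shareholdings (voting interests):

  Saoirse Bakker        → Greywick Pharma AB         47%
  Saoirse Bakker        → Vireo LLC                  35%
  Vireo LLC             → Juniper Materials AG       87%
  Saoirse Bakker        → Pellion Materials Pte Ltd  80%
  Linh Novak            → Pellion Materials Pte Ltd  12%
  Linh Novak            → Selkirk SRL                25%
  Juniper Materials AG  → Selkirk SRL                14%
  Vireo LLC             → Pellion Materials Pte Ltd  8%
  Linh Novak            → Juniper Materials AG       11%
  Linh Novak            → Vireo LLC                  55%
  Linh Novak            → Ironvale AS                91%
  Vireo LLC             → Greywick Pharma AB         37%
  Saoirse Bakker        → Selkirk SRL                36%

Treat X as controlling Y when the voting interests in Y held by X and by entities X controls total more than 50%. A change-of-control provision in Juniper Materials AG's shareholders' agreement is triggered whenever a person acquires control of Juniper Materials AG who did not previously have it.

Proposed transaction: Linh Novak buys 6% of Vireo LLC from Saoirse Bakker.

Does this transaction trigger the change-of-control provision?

The purchase adds only to Linh's holdings (Saoirse's stake shrinks), so Linh is the only person who could newly come to control Juniper.
Linh holds 55% of Vireo, so Linh controls Vireo.
Vireo and Linh together hold 87% + 11% = 98% of Juniper, so Linh controls Juniper.
So Linh already controls Juniper before the transaction.
After the purchase, Linh's direct stake in Vireo rises to 55% + 6% = 61%, and Saoirse's stake falls to 29%.
Linh controlled Juniper already, so this is not a new person acquiring control; every other person's position is unchanged or reduced.
No new person acquires control, so the clause is not triggered.

No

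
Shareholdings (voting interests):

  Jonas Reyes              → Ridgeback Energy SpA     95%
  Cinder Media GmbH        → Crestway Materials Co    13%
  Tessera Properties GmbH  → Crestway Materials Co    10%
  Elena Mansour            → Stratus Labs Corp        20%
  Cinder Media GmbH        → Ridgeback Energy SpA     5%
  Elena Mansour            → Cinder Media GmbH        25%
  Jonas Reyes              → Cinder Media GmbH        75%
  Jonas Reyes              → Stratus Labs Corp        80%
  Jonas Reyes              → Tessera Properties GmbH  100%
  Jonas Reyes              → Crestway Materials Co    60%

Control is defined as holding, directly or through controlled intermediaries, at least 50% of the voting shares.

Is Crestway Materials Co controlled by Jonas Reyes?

Yes

Jonas holds 100% of Tessera, so Jonas controls Tessera.
Jonas holds 75% of Cinder, so Jonas controls Cinder.
Jonas and Tessera and Cinder together hold 60% + 10% + 13% = 83% of Crestway, so Jonas controls Crestway.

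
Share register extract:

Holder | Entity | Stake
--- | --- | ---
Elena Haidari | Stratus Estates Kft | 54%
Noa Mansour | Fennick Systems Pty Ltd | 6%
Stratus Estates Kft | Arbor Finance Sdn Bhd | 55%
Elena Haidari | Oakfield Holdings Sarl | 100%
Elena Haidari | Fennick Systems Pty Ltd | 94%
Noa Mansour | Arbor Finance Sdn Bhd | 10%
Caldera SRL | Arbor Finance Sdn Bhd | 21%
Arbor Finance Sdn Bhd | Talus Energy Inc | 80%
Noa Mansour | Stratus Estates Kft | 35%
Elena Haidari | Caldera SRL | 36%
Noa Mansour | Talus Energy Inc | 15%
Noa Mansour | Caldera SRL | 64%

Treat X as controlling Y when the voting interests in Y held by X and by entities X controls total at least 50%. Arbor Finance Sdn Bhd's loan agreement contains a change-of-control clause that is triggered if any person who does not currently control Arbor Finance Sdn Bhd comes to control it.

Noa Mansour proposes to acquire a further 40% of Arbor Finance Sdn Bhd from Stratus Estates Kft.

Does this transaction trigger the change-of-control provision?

The purchase adds only to Noa's holdings (Stratus's stake shrinks), so Noa is the only person who could newly come to control Arbor.
Noa holds 64% of Caldera, so Noa controls Caldera.
In Arbor, Noa's side holds only 10% + 21% = 31%, not ≥ 50%.
So before the transaction, Noa does not control Arbor.
After the purchase, Noa's direct stake in Arbor rises to 10% + 40% = 50%, and Stratus's stake falls to 15%.
Noa and Caldera together hold 50% + 21% = 71% of Arbor, so Noa controls Arbor.
Noa did not control Arbor before and does after, so the clause is triggered.

Yes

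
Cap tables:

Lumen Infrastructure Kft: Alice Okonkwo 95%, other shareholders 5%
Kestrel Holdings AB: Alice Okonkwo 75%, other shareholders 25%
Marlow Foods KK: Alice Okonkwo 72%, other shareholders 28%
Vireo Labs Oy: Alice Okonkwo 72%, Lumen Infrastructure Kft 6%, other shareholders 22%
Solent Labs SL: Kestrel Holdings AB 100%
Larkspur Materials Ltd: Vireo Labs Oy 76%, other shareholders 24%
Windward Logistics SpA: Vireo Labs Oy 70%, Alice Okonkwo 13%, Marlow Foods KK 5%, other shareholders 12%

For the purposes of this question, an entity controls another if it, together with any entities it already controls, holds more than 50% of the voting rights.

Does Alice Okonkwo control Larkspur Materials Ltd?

Alice holds 95% of Lumen, so Alice controls Lumen.
Alice and Lumen together hold 72% + 6% = 78% of Vireo, so Alice controls Vireo.
Vireo holds 76% of Larkspur, so Alice controls Larkspur.

Yes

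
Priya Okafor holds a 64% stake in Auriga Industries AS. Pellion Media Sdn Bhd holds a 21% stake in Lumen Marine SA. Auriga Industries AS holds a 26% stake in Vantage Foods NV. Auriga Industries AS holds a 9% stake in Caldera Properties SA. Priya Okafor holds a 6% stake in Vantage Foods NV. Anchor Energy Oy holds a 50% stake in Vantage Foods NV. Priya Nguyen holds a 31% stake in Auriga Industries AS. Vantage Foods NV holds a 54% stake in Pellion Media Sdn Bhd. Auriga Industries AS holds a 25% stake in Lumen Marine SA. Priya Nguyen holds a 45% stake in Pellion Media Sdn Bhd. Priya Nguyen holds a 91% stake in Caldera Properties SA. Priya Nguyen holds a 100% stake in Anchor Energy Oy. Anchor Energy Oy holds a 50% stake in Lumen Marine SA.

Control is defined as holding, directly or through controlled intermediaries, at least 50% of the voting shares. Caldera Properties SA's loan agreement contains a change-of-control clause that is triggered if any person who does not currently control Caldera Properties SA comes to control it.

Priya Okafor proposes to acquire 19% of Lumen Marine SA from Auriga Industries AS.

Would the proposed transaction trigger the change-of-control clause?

No

The purchase adds only to Priya Okafor's holdings (Auriga's stake shrinks), so Priya Okafor is the only person who could newly come to control Caldera.
Priya Okafor holds 64% of Auriga, so Priya Okafor controls Auriga.
In Caldera, Priya Okafor's side holds only 9%, not ≥ 50%.
So before the transaction, Priya Okafor does not control Caldera.
After the purchase, Priya Okafor holds 19% of Lumen directly, and Auriga's stake falls to 6%.
Priya Okafor's side now holds 6% + 19% = 25% of Lumen, not ≥ 50%, so Priya Okafor still does not control Lumen.
After the transaction, Priya Okafor's side holds 9% of Caldera, not ≥ 50%, so Priya Okafor still does not control Caldera.
No new person acquires control, so the clause is not triggered.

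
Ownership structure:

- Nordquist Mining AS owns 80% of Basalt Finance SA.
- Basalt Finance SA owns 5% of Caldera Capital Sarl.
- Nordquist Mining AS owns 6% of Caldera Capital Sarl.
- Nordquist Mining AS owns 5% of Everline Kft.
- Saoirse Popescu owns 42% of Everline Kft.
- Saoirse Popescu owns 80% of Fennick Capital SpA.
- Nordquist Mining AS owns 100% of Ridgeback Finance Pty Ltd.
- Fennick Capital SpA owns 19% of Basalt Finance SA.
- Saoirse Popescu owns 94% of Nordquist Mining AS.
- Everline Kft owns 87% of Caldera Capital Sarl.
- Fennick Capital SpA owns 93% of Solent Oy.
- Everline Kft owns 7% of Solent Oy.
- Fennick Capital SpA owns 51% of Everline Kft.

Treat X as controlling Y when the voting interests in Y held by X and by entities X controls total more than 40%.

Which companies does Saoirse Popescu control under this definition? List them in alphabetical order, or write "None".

Basalt Finance SA, Caldera Capital Sarl, Everline Kft, Fennick Capital SpA, Nordquist Mining AS, Ridgeback Finance Pty Ltd, Solent Oy

Saoirse holds 94% of Nordquist, so Saoirse controls Nordquist.
Saoirse holds 80% of Fennick, so Saoirse controls Fennick.
Nordquist holds 100% of Ridgeback, so Saoirse controls Ridgeback.
Fennick and Nordquist and Saoirse together hold 51% + 5% + 42% = 98% of Everline, so Saoirse controls Everline.
Nordquist and Fennick together hold 80% + 19% = 99% of Basalt, so Saoirse controls Basalt.
Everline and Fennick together hold 7% + 93% = 100% of Solent, so Saoirse controls Solent.
Everline and Nordquist and Basalt together hold 87% + 6% + 5% = 98% of Caldera, so Saoirse controls Caldera.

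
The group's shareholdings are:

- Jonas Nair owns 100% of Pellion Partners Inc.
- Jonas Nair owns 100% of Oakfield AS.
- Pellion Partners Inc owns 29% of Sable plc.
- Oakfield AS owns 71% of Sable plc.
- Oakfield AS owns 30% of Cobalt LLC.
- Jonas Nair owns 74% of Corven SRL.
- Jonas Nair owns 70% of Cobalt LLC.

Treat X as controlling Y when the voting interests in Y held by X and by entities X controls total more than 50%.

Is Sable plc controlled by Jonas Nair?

Jonas holds 100% of Oakfield, so Jonas controls Oakfield.
Jonas holds 100% of Pellion, so Jonas controls Pellion.
Oakfield and Pellion together hold 71% + 29% = 100% of Sable, so Jonas controls Sable.

Yes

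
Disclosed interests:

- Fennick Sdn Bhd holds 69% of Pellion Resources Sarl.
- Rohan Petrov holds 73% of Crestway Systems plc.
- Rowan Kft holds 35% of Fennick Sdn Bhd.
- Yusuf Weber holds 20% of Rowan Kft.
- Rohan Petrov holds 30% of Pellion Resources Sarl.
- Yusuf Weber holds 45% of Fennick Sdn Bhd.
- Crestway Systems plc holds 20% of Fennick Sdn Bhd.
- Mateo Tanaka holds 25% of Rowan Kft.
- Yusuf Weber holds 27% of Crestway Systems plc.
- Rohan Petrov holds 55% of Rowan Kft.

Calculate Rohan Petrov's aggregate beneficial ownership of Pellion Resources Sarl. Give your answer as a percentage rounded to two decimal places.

53.36%

Rohan reaches Pellion along 3 paths.
Via Rowan → Fennick: 55% × 35% × 69% = 13.2825%.
Via Crestway → Fennick: 73% × 20% × 69% = 10.074%.
Direct stake: 30% = 30%.
Total: 13.2825% + 10.074% + 30% = 53.3565%.
Rounded: 53.36%.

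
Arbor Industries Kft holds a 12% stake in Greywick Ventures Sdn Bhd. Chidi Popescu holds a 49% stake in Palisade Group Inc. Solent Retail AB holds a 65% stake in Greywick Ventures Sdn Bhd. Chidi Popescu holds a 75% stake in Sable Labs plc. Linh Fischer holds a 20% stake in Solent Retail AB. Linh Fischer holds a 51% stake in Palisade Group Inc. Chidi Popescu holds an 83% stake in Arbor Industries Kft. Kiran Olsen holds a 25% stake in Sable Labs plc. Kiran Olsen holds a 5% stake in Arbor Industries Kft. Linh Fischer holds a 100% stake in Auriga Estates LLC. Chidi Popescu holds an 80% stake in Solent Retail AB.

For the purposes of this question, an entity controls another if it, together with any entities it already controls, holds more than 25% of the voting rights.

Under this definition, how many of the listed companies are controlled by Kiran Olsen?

0

Kiran's largest direct stake is 25% in Sable, which does not meet the threshold.
Kiran controls 0 companies.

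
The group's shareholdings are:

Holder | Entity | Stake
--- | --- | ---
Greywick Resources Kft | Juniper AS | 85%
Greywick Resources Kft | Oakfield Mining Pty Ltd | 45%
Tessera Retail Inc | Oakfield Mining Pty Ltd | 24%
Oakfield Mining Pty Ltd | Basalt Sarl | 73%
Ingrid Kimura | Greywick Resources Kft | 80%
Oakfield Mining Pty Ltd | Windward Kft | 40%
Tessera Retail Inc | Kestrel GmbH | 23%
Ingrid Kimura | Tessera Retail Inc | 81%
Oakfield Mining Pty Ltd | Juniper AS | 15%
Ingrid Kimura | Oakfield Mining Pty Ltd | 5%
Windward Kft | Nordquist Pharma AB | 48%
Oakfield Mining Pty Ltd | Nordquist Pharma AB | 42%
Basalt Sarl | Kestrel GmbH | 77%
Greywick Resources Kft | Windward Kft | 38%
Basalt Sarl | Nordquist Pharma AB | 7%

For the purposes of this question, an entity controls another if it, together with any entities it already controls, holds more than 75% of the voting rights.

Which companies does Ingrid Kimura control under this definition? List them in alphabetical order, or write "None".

Ingrid holds 80% of Greywick, so Ingrid controls Greywick.
Ingrid holds 81% of Tessera, so Ingrid controls Tessera.
Greywick holds 85% of Juniper, so Ingrid controls Juniper.
No other company's threshold is met.

Greywick Resources Kft, Juniper AS, Tessera Retail Inc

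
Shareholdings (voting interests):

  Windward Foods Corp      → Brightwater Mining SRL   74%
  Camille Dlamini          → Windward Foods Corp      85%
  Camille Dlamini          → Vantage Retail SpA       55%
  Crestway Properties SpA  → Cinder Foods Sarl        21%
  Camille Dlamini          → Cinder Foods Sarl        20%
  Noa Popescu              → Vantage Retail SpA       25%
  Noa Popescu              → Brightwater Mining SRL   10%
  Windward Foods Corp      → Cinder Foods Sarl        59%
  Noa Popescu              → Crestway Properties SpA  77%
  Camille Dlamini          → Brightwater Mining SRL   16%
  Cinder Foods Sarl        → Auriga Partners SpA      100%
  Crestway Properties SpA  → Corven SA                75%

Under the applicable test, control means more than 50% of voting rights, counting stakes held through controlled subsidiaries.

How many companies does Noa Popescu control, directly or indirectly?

2

Noa holds 77% of Crestway, so Noa controls Crestway.
Crestway holds 75% of Corven, so Noa controls Corven.
No other company's threshold is met.
Noa controls 2 companies.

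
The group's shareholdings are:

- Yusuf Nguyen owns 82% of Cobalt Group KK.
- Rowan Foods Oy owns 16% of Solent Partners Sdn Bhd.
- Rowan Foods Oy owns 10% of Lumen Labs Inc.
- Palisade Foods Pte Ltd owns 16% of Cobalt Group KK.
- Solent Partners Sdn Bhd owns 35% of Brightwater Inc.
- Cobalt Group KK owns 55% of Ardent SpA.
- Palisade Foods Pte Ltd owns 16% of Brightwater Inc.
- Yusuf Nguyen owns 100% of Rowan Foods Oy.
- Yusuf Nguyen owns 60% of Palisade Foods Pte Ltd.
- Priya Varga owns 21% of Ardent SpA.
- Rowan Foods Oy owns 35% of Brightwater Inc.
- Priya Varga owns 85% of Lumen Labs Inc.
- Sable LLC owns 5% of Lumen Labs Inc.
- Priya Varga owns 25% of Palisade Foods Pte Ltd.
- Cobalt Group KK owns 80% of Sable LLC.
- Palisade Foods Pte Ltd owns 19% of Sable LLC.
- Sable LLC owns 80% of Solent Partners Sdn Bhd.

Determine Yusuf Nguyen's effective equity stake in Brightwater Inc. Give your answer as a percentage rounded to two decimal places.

73.91%

Yusuf reaches Brightwater along 6 paths.
Via Rowan: 100% × 35% = 35%.
Via Rowan → Solent: 100% × 16% × 35% = 5.6%.
Via Palisade → Sable → Solent: 60% × 19% × 80% × 35% = 3.192%.
Via Palisade → Cobalt → Sable → Solent: 60% × 16% × 80% × 80% × 35% = 2.1504%.
Via Cobalt → Sable → Solent: 82% × 80% × 80% × 35% = 18.368%.
Via Palisade: 60% × 16% = 9.6%.
Total: 35% + 5.6% + 3.192% + 2.1504% + 18.368% + 9.6% = 73.9104%.
Rounded: 73.91%.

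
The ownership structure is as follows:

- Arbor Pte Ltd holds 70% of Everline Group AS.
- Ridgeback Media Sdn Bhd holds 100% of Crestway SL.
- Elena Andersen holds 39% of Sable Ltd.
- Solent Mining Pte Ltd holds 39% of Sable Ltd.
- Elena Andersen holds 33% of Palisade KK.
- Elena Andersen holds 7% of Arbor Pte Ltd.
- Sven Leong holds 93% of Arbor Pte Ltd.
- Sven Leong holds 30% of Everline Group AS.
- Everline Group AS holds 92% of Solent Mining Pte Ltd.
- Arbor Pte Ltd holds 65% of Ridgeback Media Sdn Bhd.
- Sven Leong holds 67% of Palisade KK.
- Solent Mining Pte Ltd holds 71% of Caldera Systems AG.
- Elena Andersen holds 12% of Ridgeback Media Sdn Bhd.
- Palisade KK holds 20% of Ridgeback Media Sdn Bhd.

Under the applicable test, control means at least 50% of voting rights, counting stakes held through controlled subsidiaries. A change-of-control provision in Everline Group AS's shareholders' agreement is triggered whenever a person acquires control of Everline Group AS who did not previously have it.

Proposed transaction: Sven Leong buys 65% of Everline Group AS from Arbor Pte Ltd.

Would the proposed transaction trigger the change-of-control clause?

The purchase adds only to Sven's holdings (Arbor's stake shrinks), so Sven is the only person who could newly come to control Everline.
Sven holds 93% of Arbor, so Sven controls Arbor.
Sven and Arbor together hold 30% + 70% = 100% of Everline, so Sven controls Everline.
So Sven already controls Everline before the transaction.
After the purchase, Sven's direct stake in Everline rises to 30% + 65% = 95%, and Arbor's stake falls to 5%.
Sven controlled Everline already, so this is not a new person acquiring control; every other person's position is unchanged or reduced.
No new person acquires control, so the clause is not triggered.

No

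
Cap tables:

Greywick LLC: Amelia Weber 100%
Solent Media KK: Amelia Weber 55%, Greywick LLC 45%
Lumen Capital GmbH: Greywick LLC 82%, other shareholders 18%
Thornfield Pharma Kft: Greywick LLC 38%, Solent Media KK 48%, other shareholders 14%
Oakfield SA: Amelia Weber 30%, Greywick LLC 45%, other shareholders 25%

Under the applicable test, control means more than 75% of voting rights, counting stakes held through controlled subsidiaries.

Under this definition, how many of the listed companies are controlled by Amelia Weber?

4

Amelia holds 100% of Greywick, so Amelia controls Greywick.
Amelia and Greywick together hold 55% + 45% = 100% of Solent, so Amelia controls Solent.
Greywick holds 82% of Lumen, so Amelia controls Lumen.
Greywick and Solent together hold 38% + 48% = 86% of Thornfield, so Amelia controls Thornfield.
No other company's threshold is met.
Amelia controls 4 companies.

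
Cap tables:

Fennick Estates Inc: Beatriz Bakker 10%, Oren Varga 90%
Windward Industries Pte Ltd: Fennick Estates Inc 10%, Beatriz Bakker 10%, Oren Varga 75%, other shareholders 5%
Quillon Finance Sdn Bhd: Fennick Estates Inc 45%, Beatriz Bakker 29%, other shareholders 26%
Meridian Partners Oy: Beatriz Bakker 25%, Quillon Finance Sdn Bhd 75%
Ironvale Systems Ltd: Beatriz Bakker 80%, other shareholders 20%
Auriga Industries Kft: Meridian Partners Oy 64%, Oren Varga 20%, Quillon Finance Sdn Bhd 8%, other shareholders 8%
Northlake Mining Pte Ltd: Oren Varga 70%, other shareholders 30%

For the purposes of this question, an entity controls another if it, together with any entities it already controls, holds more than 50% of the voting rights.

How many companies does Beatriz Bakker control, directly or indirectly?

Beatriz holds 80% of Ironvale, so Beatriz controls Ironvale.
No other company's threshold is met.
Beatriz controls 1 company.

1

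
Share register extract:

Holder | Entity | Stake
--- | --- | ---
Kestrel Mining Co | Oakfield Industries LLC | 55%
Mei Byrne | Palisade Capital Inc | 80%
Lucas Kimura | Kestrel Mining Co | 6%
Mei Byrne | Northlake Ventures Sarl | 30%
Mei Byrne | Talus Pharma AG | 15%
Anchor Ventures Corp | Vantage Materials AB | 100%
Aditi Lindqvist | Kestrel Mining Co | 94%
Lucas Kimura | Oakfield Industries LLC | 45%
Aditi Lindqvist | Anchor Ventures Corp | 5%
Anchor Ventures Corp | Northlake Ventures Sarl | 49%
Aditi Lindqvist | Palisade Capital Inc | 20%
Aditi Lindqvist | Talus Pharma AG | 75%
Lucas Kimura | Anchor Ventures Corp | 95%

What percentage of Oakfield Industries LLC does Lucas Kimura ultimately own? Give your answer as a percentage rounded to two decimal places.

Lucas reaches Oakfield along 2 paths.
Via Kestrel: 6% × 55% = 3.3%.
Direct stake: 45% = 45%.
Total: 3.3% + 45% = 48.3%.
Rounded: 48.30%.

48.30%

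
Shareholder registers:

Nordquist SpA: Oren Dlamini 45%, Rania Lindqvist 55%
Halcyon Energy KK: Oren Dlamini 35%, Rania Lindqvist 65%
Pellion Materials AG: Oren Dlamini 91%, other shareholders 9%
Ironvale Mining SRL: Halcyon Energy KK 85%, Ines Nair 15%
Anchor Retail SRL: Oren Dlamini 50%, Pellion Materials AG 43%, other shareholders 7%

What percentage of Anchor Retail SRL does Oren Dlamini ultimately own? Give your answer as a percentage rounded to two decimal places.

Oren reaches Anchor along 2 paths.
Direct stake: 50% = 50%.
Via Pellion: 91% × 43% = 39.13%.
Total: 50% + 39.13% = 89.13%.

89.13%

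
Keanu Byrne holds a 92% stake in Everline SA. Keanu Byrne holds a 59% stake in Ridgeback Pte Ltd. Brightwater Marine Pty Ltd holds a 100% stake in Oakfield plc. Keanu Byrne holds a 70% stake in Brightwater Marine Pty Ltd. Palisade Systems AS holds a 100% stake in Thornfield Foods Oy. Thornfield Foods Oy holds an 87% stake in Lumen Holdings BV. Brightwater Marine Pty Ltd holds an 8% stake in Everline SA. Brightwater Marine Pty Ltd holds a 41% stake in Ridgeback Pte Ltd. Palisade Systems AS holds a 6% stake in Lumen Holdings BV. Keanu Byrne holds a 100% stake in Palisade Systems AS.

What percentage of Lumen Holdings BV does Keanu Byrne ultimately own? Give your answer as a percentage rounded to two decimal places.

93.00%

Keanu reaches Lumen along 2 paths.
Via Palisade → Thornfield: 100% × 100% × 87% = 87%.
Via Palisade: 100% × 6% = 6%.
Total: 87% + 6% = 93%.
Rounded: 93.00%.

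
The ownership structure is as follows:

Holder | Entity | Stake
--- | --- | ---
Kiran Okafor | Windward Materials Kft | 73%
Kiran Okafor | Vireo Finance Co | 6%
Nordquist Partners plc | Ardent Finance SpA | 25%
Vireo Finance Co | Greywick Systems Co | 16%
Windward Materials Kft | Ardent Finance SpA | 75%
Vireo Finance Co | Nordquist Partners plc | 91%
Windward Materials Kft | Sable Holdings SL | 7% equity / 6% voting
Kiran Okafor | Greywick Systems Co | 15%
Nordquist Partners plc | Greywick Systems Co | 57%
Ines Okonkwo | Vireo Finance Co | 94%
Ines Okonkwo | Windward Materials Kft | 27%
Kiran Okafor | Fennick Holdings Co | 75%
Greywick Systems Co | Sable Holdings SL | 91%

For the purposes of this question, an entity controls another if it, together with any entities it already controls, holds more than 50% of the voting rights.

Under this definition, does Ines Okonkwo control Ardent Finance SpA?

No

Ines holds 94% of Vireo, so Ines controls Vireo.
Vireo holds 91% of Nordquist, so Ines controls Nordquist.
Nordquist and Vireo together hold 57% + 16% = 73% of Greywick, so Ines controls Greywick.
Greywick holds 91% of Sable, so Ines controls Sable.
In Ardent, Ines's side holds only 25%, not > 50%.
So Ines does not control Ardent.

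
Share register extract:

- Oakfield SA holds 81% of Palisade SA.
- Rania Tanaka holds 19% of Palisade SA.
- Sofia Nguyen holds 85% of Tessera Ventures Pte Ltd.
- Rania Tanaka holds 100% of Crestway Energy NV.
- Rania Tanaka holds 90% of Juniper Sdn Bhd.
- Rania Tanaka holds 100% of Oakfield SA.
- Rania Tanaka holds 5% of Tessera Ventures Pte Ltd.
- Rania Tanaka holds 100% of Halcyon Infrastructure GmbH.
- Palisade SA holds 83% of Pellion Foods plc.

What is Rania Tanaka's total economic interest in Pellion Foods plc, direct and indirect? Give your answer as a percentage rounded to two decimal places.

83.00%

Rania reaches Pellion along 2 paths.
Via Palisade: 19% × 83% = 15.77%.
Via Oakfield → Palisade: 100% × 81% × 83% = 67.23%.
Total: 15.77% + 67.23% = 83%.
Rounded: 83.00%.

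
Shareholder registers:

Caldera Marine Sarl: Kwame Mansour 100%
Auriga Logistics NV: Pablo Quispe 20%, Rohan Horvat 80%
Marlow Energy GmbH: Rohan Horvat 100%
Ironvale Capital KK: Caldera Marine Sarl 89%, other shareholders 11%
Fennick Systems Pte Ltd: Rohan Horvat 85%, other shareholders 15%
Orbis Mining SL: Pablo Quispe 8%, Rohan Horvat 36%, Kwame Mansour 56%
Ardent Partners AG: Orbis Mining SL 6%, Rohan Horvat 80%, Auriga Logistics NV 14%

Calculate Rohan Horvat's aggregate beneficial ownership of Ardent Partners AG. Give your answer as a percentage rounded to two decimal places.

93.36%

Rohan reaches Ardent along 3 paths.
Via Orbis: 36% × 6% = 2.16%.
Direct stake: 80% = 80%.
Via Auriga: 80% × 14% = 11.2%.
Total: 2.16% + 80% + 11.2% = 93.36%.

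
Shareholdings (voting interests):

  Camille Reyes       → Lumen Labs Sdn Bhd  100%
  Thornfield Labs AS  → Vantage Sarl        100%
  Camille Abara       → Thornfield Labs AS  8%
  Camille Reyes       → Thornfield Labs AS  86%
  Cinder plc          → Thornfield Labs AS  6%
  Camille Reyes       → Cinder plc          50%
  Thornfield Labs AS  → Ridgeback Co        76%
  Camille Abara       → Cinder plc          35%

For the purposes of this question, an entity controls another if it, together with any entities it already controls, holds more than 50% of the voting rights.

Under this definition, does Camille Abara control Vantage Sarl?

Camille Abara's largest direct stake is 35% in Cinder, which does not meet the threshold, so Camille Abara controls no company.
Neither Camille Abara nor any entity Camille Abara controls holds any voting interest in Vantage.
So Camille Abara does not control Vantage.

No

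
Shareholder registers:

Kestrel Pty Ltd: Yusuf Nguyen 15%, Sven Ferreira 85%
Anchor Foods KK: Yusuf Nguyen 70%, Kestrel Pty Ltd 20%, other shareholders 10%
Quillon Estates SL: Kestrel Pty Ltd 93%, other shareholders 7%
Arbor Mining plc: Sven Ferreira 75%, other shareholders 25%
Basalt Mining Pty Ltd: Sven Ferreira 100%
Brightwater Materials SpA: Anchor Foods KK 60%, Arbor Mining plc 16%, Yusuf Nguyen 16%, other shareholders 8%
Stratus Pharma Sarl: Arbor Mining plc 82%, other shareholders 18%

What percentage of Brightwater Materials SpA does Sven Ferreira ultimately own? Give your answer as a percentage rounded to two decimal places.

Sven reaches Brightwater along 2 paths.
Via Kestrel → Anchor: 85% × 20% × 60% = 10.2%.
Via Arbor: 75% × 16% = 12%.
Total: 10.2% + 12% = 22.2%.
Rounded: 22.20%.

22.20%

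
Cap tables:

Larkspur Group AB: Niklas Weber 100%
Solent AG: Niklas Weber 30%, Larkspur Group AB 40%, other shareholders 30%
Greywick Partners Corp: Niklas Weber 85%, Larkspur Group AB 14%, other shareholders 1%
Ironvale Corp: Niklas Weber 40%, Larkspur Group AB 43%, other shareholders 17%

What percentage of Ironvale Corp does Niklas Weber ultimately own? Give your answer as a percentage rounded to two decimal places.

83.00%

Niklas reaches Ironvale along 2 paths.
Direct stake: 40% = 40%.
Via Larkspur: 100% × 43% = 43%.
Total: 40% + 43% = 83%.
Rounded: 83.00%.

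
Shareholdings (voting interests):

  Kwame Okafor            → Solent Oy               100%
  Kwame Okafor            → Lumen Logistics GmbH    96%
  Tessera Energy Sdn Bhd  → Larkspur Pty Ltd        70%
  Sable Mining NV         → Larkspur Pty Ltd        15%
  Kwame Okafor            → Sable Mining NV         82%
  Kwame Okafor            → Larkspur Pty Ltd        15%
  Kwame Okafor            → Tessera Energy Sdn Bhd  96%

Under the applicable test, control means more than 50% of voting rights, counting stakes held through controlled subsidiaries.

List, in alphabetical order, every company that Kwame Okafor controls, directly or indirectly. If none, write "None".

Kwame holds 82% of Sable, so Kwame controls Sable.
Kwame holds 100% of Solent, so Kwame controls Solent.
Kwame holds 96% of Tessera, so Kwame controls Tessera.
Kwame and Sable and Tessera together hold 15% + 15% + 70% = 100% of Larkspur, so Kwame controls Larkspur.
Kwame holds 96% of Lumen, so Kwame controls Lumen.

Larkspur Pty Ltd, Lumen Logistics GmbH, Sable Mining NV, Solent Oy, Tessera Energy Sdn Bhd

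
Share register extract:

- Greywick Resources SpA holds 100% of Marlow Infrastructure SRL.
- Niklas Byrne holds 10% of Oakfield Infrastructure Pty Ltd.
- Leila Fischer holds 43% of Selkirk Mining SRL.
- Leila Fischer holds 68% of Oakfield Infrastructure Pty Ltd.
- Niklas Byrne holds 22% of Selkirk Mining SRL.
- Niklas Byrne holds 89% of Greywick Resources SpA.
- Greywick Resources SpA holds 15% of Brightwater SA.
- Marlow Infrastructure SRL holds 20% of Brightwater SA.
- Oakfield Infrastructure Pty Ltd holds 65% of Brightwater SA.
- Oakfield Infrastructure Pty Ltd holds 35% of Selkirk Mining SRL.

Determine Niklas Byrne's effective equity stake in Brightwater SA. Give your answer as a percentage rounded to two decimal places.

37.65%

Niklas reaches Brightwater along 3 paths.
Via Greywick: 89% × 15% = 13.35%.
Via Greywick → Marlow: 89% × 100% × 20% = 17.8%.
Via Oakfield: 10% × 65% = 6.5%.
Total: 13.35% + 17.8% + 6.5% = 37.65%.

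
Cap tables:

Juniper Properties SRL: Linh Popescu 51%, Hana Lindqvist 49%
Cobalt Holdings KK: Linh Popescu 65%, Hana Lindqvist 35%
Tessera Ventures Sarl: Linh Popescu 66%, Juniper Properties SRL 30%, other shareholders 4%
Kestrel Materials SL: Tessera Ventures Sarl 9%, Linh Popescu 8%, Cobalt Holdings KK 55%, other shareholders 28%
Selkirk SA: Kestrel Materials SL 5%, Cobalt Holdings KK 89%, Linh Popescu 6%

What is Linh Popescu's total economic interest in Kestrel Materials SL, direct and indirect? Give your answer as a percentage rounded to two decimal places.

51.07%

Linh reaches Kestrel along 4 paths.
Via Tessera: 66% × 9% = 5.94%.
Via Juniper → Tessera: 51% × 30% × 9% = 1.377%.
Direct stake: 8% = 8%.
Via Cobalt: 65% × 55% = 35.75%.
Total: 5.94% + 1.377% + 8% + 35.75% = 51.067%.
Rounded: 51.07%.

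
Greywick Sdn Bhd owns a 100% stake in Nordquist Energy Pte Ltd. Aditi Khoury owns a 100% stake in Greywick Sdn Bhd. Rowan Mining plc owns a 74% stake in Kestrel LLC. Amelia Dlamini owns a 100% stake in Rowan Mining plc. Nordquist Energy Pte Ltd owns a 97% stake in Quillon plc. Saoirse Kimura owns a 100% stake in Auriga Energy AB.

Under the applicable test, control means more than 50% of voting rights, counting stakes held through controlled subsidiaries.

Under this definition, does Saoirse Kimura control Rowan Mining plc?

No

Saoirse holds 100% of Auriga, so Saoirse controls Auriga.
Neither Saoirse nor any entity Saoirse controls holds any voting interest in Rowan.
So Saoirse does not control Rowan.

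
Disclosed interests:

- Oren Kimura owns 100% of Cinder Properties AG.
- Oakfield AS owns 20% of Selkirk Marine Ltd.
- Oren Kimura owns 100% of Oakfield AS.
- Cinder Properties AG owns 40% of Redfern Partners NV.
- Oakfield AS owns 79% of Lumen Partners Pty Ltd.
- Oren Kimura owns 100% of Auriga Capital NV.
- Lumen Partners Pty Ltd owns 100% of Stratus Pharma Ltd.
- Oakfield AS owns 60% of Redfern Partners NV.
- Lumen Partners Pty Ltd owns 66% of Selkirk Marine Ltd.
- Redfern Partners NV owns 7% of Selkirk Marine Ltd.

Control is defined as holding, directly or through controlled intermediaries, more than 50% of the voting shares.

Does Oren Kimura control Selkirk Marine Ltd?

Yes

Oren holds 100% of Cinder, so Oren controls Cinder.
Oren holds 100% of Oakfield, so Oren controls Oakfield.
Cinder and Oakfield together hold 40% + 60% = 100% of Redfern, so Oren controls Redfern.
Oakfield holds 79% of Lumen, so Oren controls Lumen.
Redfern and Lumen and Oakfield together hold 7% + 66% + 20% = 93% of Selkirk, so Oren controls Selkirk.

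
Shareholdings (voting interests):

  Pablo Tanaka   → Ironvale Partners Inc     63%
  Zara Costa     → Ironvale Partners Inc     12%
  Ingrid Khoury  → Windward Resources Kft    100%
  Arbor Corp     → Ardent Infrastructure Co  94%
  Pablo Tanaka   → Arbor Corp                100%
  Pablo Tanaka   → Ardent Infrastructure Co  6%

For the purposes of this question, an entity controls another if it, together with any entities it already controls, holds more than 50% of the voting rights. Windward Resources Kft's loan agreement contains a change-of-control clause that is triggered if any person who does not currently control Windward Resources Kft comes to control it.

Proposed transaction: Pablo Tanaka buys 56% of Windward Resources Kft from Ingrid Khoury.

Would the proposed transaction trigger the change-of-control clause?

Yes

The purchase adds only to Pablo's holdings (Ingrid's stake shrinks), so Pablo is the only person who could newly come to control Windward.
Pablo holds 63% of Ironvale, so Pablo controls Ironvale.
Pablo holds 100% of Arbor, so Pablo controls Arbor.
Arbor and Pablo together hold 94% + 6% = 100% of Ardent, so Pablo controls Ardent.
Neither Pablo nor any entity Pablo controls holds any voting interest in Windward.
So before the transaction, Pablo does not control Windward.
After the purchase, Pablo holds 56% of Windward directly, and Ingrid's stake falls to 44%.
Pablo holds 56% of Windward, so Pablo controls Windward.
Pablo did not control Windward before and does after, so the clause is triggered.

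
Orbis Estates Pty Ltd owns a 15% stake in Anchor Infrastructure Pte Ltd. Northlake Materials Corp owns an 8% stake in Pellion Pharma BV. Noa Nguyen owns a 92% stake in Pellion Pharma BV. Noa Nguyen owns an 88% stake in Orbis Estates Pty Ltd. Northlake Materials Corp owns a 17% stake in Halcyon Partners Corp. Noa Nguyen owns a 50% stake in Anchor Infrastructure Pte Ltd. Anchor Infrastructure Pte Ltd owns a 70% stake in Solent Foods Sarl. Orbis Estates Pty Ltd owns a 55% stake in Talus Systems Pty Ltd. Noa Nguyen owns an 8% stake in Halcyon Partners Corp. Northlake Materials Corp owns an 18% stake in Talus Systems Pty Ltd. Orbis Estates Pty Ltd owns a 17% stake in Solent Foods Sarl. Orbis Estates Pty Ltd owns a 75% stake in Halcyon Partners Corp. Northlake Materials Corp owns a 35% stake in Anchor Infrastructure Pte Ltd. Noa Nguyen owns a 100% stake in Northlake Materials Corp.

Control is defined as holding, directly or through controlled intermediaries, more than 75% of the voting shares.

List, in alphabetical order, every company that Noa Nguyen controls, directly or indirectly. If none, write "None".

Noa holds 88% of Orbis, so Noa controls Orbis.
Noa holds 100% of Northlake, so Noa controls Northlake.
Northlake and Orbis and Noa together hold 35% + 15% + 50% = 100% of Anchor, so Noa controls Anchor.
Noa and Northlake together hold 92% + 8% = 100% of Pellion, so Noa controls Pellion.
Northlake and Orbis and Noa together hold 17% + 75% + 8% = 100% of Halcyon, so Noa controls Halcyon.
Orbis and Anchor together hold 17% + 70% = 87% of Solent, so Noa controls Solent.
No other company's threshold is met.

Anchor Infrastructure Pte Ltd, Halcyon Partners Corp, Northlake Materials Corp, Orbis Estates Pty Ltd, Pellion Pharma BV, Solent Foods Sarl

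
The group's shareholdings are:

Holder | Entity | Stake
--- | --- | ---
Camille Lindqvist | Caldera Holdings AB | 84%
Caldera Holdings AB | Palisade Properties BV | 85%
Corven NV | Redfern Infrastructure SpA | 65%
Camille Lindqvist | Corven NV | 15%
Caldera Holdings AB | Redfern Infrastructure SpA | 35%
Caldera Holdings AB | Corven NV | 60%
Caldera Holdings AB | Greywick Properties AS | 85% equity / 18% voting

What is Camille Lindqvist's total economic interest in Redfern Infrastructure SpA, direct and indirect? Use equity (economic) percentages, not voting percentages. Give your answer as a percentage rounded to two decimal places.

Camille reaches Redfern along 3 paths.
Via Corven: 15% × 65% = 9.75%.
Via Caldera → Corven: 84% × 60% × 65% = 32.76%.
Via Caldera: 84% × 35% = 29.4%.
Total: 9.75% + 32.76% + 29.4% = 71.91%.

71.91%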